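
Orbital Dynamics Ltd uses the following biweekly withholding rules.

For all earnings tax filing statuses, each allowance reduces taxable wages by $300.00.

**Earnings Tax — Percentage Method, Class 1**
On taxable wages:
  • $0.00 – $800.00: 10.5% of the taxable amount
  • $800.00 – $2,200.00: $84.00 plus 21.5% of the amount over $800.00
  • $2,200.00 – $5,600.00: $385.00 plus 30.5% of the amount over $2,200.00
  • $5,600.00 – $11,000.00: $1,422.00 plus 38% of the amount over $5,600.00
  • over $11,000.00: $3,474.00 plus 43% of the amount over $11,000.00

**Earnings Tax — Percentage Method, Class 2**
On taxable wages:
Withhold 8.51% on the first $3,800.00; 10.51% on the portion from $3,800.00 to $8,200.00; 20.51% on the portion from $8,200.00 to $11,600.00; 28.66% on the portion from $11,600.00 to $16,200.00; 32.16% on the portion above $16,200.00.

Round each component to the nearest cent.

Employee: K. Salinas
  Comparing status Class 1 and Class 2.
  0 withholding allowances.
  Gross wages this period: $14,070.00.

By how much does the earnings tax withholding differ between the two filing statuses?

Earnings Tax (Class 1): taxable = $14,070.00
  $3,474.00 + 43% × ($14,070.00 − $11,000.00) = $3,474.00 + 43% × $3,070.00 = $4,794.10
Earnings Tax (Class 2): taxable = $14,070.00
  $1,483.16 + 28.66% × ($14,070.00 − $11,600.00) = $1,483.16 + 28.66% × $2,470.00 = $2,191.06
Difference: |$4,794.10 − $2,191.06| = $2,603.04 (higher under Class 1)

$2,603.04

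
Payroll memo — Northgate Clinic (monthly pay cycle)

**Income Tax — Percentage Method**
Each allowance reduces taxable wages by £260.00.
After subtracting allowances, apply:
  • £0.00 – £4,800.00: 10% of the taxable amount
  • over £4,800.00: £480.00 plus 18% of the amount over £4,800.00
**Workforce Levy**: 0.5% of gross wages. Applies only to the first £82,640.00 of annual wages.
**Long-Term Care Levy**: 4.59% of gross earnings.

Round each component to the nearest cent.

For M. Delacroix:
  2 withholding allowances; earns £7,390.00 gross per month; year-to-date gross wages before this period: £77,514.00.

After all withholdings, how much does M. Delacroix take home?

Income Tax: taxable = £7,390.00 − 2×£260.00 = £6,870.00
  £480.00 + 18% × (£6,870.00 − £4,800.00) = £480.00 + 18% × £2,070.00 = £852.60
Workforce Levy: cap £82,640.00 − YTD £77,514.00 = £5,126.00 subject; 0.5% × £5,126.00 = £25.63
Long-Term Care Levy: 4.59% × £7,390.00 = £339.20
Total withheld: £852.60 + £25.63 + £339.20 = £1,217.43
Net pay: £7,390.00 − £1,217.43 = £6,172.57

£6,172.57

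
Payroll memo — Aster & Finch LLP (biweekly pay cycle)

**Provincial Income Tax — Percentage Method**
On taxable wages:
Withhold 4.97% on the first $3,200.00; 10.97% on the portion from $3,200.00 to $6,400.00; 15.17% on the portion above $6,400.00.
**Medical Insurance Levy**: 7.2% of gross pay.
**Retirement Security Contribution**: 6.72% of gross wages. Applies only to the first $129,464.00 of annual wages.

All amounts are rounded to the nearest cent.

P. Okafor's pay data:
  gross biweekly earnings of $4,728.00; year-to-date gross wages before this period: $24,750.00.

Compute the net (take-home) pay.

Provincial Income Tax: taxable = $4,728.00
  $159.04 + 10.97% × ($4,728.00 − $3,200.00) = $159.04 + 10.97% × $1,528.00 = $326.66
Medical Insurance Levy: 7.2% × $4,728.00 = $340.42
Retirement Security Contribution: 6.72% × $4,728.00 = $317.72
Total withheld: $326.66 + $340.42 + $317.72 = $984.80
Net pay: $4,728.00 − $984.80 = $3,743.20

$3,743.20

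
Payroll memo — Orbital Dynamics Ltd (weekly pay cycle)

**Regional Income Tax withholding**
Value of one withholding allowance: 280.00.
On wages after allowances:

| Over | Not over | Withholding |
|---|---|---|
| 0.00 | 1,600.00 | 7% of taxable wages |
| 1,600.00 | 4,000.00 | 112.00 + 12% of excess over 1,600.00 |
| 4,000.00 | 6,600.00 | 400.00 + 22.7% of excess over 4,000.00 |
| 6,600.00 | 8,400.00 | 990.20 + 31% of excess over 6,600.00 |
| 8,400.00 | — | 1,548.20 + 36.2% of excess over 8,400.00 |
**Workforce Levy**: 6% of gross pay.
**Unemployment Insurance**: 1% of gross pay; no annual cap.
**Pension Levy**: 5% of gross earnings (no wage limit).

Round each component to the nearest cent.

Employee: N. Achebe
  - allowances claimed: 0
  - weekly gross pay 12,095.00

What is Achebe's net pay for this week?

Regional Income Tax: taxable = 12,095.00
  1,548.20 + 36.2% × (12,095.00 − 8,400.00) = 1,548.20 + 36.2% × 3,695.00 = 2,885.79
Workforce Levy: 6% × 12,095.00 = 725.70
Unemployment Insurance: 1% × 12,095.00 = 120.95
Pension Levy: 5% × 12,095.00 = 604.75
Total withheld: 2,885.79 + 725.70 + 120.95 + 604.75 = 4,337.19
Net pay: 12,095.00 − 4,337.19 = 7,757.81

7,757.81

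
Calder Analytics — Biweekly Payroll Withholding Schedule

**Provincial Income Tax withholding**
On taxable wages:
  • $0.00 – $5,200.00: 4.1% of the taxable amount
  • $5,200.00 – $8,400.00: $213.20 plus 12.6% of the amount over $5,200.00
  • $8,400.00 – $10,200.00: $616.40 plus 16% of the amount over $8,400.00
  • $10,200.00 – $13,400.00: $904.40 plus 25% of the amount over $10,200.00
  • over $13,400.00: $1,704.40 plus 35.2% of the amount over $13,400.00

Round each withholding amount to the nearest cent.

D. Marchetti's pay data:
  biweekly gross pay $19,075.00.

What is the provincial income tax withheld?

Provincial Income Tax: taxable = $19,075.00
  $1,704.40 + 35.2% × ($19,075.00 − $13,400.00) = $1,704.40 + 35.2% × $5,675.00 = $3,702.00

$3,702.00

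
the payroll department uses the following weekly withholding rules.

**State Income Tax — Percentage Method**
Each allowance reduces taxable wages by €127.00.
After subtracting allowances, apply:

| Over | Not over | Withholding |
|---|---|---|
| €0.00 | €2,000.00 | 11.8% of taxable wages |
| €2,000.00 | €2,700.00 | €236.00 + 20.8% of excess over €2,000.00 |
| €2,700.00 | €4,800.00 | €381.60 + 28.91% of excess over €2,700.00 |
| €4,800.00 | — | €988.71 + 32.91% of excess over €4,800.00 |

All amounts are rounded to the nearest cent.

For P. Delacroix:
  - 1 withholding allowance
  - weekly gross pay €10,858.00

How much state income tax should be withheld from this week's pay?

State Income Tax: taxable = €10,858.00 − 1×€127.00 = €10,731.00
  €988.71 + 32.91% × (€10,731.00 − €4,800.00) = €988.71 + 32.91% × €5,931.00 = €2,940.60

€2,940.60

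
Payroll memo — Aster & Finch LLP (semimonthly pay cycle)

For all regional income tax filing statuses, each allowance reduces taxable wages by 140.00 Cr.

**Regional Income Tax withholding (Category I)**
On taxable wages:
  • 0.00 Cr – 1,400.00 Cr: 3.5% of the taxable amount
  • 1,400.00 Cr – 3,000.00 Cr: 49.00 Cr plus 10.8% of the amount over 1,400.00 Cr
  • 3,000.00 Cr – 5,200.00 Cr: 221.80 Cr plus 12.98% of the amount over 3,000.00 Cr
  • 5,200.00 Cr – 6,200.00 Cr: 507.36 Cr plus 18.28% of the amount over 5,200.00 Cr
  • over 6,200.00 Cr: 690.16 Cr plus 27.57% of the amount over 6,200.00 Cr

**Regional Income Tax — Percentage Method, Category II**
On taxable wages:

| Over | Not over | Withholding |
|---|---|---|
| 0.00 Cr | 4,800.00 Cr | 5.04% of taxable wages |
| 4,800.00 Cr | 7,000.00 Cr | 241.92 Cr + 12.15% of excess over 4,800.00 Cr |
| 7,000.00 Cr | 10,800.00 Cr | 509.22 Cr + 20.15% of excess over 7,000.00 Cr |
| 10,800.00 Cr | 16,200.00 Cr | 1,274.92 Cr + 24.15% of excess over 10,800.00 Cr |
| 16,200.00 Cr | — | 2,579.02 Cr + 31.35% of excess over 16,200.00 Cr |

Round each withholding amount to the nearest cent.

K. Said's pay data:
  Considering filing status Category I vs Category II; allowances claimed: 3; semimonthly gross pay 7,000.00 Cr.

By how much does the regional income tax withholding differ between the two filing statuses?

336.74 Cr

Regional Income Tax (Category I): taxable = 7,000.00 Cr − 3×140.00 Cr = 6,580.00 Cr
  690.16 Cr + 27.57% × (6,580.00 Cr − 6,200.00 Cr) = 690.16 Cr + 27.57% × 380.00 Cr = 794.93 Cr
Regional Income Tax (Category II): taxable = 7,000.00 Cr − 3×140.00 Cr = 6,580.00 Cr
  241.92 Cr + 12.15% × (6,580.00 Cr − 4,800.00 Cr) = 241.92 Cr + 12.15% × 1,780.00 Cr = 458.19 Cr
Difference: |794.93 Cr − 458.19 Cr| = 336.74 Cr (higher under Category I)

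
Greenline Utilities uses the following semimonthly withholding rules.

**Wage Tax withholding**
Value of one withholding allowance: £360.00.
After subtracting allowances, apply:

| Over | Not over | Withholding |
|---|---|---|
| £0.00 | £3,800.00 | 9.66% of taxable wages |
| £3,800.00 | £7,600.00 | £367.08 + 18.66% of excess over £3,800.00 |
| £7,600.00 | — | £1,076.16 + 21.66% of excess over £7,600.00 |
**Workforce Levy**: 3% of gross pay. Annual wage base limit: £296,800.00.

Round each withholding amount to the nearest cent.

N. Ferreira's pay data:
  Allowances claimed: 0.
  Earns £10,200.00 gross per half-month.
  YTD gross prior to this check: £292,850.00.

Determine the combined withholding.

Wage Tax: taxable = £10,200.00
  £1,076.16 + 21.66% × (£10,200.00 − £7,600.00) = £1,076.16 + 21.66% × £2,600.00 = £1,639.32
Workforce Levy: cap £296,800.00 − YTD £292,850.00 = £3,950.00 subject; 3% × £3,950.00 = £118.50
Total: £1,639.32 + £118.50 = £1,757.82

£1,757.82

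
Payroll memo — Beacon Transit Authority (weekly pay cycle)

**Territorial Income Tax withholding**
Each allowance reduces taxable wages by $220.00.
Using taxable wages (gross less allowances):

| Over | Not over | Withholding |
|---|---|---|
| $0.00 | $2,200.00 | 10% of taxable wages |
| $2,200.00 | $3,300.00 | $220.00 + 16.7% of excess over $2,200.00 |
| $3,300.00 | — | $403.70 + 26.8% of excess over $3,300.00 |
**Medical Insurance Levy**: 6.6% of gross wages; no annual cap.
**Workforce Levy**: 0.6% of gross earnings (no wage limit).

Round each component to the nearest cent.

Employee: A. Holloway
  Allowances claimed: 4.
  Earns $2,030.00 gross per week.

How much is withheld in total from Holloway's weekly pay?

$261.16

Territorial Income Tax: taxable = $2,030.00 − 4×$220.00 = $1,150.00
  10% × $1,150.00 = $115.00
Medical Insurance Levy: 6.6% × $2,030.00 = $133.98
Workforce Levy: 0.6% × $2,030.00 = $12.18
Total: $115.00 + $133.98 + $12.18 = $261.16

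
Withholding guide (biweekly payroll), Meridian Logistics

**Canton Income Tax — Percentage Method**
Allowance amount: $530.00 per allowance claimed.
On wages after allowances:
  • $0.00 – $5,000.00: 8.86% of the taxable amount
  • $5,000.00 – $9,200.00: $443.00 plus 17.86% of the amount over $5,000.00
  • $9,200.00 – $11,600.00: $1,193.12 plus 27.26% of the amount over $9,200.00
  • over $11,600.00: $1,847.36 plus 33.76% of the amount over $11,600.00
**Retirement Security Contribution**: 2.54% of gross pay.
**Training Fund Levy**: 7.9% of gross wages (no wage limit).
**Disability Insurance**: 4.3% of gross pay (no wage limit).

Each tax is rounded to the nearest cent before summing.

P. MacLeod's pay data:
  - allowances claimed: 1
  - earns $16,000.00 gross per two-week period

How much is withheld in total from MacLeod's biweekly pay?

Canton Income Tax: taxable = $16,000.00 − 1×$530.00 = $15,470.00
  $1,847.36 + 33.76% × ($15,470.00 − $11,600.00) = $1,847.36 + 33.76% × $3,870.00 = $3,153.87
Retirement Security Contribution: 2.54% × $16,000.00 = $406.40
Training Fund Levy: 7.9% × $16,000.00 = $1,264.00
Disability Insurance: 4.3% × $16,000.00 = $688.00
Total: $3,153.87 + $406.40 + $1,264.00 + $688.00 = $5,512.27

$5,512.27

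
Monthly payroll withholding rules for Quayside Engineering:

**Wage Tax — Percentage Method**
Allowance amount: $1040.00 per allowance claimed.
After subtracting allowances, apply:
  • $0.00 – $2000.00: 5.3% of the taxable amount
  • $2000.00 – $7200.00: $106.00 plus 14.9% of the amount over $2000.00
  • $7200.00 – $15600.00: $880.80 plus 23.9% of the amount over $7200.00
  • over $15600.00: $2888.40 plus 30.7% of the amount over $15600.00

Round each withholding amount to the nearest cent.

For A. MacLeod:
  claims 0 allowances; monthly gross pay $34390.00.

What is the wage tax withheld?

$8656.93

Wage Tax: taxable = $34390.00
  $2888.40 + 30.7% × ($34390.00 − $15600.00) = $2888.40 + 30.7% × $18790.00 = $8656.93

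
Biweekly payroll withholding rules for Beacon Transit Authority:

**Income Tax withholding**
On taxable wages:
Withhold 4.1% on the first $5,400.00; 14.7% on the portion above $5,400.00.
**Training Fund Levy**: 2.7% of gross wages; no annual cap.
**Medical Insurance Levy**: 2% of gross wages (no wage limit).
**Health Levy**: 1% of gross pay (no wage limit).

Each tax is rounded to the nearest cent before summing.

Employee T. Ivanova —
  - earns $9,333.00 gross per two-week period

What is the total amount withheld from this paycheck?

$1,331.53

Income Tax: taxable = $9,333.00
  $221.40 + 14.7% × ($9,333.00 − $5,400.00) = $221.40 + 14.7% × $3,933.00 = $799.55
Training Fund Levy: 2.7% × $9,333.00 = $251.99
Medical Insurance Levy: 2% × $9,333.00 = $186.66
Health Levy: 1% × $9,333.00 = $93.33
Total: $799.55 + $251.99 + $186.66 + $93.33 = $1,331.53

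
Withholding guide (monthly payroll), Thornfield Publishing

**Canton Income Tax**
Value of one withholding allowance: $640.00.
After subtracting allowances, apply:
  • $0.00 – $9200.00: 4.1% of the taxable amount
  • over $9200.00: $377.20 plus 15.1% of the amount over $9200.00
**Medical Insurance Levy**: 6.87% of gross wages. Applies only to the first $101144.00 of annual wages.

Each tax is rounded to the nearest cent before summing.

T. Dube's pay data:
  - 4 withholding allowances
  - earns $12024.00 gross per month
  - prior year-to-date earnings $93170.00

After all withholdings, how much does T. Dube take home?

Canton Income Tax: taxable = $12024.00 − 4×$640.00 = $9464.00
  $377.20 + 15.1% × ($9464.00 − $9200.00) = $377.20 + 15.1% × $264.00 = $417.06
Medical Insurance Levy: cap $101144.00 − YTD $93170.00 = $7974.00 subject; 6.87% × $7974.00 = $547.81
Total withheld: $417.06 + $547.81 = $964.87
Net pay: $12024.00 − $964.87 = $11059.13

$11059.13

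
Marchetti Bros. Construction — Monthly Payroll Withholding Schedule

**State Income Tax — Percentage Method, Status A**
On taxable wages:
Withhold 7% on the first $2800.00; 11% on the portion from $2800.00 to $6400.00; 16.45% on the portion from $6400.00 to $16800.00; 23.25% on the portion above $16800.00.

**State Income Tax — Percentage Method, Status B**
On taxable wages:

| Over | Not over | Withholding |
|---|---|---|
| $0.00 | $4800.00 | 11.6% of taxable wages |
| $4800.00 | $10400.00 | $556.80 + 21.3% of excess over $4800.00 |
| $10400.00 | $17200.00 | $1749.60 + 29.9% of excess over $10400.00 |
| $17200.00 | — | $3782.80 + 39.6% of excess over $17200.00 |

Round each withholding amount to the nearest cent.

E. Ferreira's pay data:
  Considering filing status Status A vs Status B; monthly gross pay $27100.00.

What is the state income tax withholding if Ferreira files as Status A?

State Income Tax (Status A): taxable = $27100.00
  $2302.80 + 23.25% × ($27100.00 − $16800.00) = $2302.80 + 23.25% × $10300.00 = $4697.55

$4697.55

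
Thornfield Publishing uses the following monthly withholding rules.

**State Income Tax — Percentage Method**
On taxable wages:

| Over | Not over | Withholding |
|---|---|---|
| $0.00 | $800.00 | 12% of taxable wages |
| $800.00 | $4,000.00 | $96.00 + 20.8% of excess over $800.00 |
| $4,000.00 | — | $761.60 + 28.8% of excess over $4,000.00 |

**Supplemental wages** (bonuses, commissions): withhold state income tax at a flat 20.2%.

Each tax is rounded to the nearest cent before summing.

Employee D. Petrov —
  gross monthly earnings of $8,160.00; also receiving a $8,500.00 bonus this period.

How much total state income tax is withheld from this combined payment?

$3,676.68

State Income Tax: taxable = $8,160.00
  $761.60 + 28.8% × ($8,160.00 − $4,000.00) = $761.60 + 28.8% × $4,160.00 = $1,959.68
Supplemental (20.2% flat on bonus): 20.2% × $8,500.00 = $1,717.00
Total state income tax: $1,959.68 + $1,717.00 = $3,676.68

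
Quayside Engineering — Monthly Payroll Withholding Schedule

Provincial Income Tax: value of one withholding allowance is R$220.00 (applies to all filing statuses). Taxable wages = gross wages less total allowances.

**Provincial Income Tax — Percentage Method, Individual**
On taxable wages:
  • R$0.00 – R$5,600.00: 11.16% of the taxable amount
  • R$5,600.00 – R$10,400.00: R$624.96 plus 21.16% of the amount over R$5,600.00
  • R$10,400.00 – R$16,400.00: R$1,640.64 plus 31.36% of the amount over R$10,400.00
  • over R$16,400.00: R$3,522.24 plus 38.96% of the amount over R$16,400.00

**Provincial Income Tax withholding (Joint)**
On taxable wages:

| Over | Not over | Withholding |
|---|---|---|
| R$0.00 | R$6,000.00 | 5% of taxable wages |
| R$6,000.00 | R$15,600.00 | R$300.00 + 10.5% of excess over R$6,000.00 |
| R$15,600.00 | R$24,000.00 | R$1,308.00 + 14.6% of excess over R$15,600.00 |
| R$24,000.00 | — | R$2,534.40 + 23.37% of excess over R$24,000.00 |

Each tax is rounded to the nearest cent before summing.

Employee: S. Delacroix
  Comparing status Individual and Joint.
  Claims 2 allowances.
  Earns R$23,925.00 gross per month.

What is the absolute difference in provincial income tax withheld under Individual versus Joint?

Provincial Income Tax (Individual): taxable = R$23,925.00 − 2×R$220.00 = R$23,485.00
  R$3,522.24 + 38.96% × (R$23,485.00 − R$16,400.00) = R$3,522.24 + 38.96% × R$7,085.00 = R$6,282.56
Provincial Income Tax (Joint): taxable = R$23,925.00 − 2×R$220.00 = R$23,485.00
  R$1,308.00 + 14.6% × (R$23,485.00 − R$15,600.00) = R$1,308.00 + 14.6% × R$7,885.00 = R$2,459.21
Difference: |R$6,282.56 − R$2,459.21| = R$3,823.35 (higher under Individual)

R$3,823.35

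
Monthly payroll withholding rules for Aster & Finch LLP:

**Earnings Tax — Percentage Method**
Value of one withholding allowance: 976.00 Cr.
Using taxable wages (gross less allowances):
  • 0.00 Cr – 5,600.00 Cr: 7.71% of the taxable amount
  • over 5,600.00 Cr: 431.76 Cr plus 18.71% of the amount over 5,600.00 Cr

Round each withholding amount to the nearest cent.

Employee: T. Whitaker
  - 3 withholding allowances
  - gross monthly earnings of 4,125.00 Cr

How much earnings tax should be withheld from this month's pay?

92.29 Cr

Earnings Tax: taxable = 4,125.00 Cr − 3×976.00 Cr = 1,197.00 Cr
  7.71% × 1,197.00 Cr = 92.29 Cr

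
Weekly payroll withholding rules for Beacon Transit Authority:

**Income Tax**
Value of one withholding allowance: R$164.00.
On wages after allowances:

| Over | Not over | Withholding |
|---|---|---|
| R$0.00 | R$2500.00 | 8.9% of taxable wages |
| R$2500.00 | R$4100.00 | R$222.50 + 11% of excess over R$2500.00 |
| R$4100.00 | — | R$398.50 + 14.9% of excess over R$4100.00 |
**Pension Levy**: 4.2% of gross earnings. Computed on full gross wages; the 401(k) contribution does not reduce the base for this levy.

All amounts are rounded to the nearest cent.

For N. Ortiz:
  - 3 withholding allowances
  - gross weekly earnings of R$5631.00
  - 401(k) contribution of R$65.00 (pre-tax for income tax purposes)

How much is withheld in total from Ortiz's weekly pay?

Income Tax: taxable = R$5631.00 − R$65.00 − 3×R$164.00 = R$5074.00
  R$398.50 + 14.9% × (R$5074.00 − R$4100.00) = R$398.50 + 14.9% × R$974.00 = R$543.63
Pension Levy: 4.2% × R$5631.00 = R$236.50
Total: R$543.63 + R$236.50 = R$780.13

R$780.13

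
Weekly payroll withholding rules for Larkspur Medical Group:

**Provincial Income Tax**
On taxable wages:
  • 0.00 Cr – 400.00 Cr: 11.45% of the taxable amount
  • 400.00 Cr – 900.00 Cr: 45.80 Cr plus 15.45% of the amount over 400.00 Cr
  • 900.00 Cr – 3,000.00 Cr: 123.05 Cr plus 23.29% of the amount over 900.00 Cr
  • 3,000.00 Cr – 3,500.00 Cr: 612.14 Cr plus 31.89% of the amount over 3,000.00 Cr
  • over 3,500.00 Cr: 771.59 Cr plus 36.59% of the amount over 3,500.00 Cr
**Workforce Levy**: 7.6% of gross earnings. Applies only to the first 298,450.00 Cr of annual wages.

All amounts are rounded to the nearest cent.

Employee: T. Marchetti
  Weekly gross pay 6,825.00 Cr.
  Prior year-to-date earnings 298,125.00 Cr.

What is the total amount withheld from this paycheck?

Provincial Income Tax: taxable = 6,825.00 Cr
  771.59 Cr + 36.59% × (6,825.00 Cr − 3,500.00 Cr) = 771.59 Cr + 36.59% × 3,325.00 Cr = 1,988.21 Cr
Workforce Levy: cap 298,450.00 Cr − YTD 298,125.00 Cr = 325.00 Cr subject; 7.6% × 325.00 Cr = 24.70 Cr
Total: 1,988.21 Cr + 24.70 Cr = 2,012.91 Cr

2,012.91 Cr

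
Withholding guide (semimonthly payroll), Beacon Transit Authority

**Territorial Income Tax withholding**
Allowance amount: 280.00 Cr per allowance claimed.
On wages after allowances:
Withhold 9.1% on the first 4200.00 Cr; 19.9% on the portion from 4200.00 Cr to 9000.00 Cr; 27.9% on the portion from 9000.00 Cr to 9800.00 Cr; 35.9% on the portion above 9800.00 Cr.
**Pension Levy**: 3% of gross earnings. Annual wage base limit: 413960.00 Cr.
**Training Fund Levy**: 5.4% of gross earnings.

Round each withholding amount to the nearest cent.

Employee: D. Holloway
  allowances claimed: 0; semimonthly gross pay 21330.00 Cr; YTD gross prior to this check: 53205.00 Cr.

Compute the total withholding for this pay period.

7491.59 Cr

Territorial Income Tax: taxable = 21330.00 Cr
  1560.60 Cr + 35.9% × (21330.00 Cr − 9800.00 Cr) = 1560.60 Cr + 35.9% × 11530.00 Cr = 5699.87 Cr
Pension Levy: 3% × 21330.00 Cr = 639.90 Cr
Training Fund Levy: 5.4% × 21330.00 Cr = 1151.82 Cr
Total: 5699.87 Cr + 639.90 Cr + 1151.82 Cr = 7491.59 Cr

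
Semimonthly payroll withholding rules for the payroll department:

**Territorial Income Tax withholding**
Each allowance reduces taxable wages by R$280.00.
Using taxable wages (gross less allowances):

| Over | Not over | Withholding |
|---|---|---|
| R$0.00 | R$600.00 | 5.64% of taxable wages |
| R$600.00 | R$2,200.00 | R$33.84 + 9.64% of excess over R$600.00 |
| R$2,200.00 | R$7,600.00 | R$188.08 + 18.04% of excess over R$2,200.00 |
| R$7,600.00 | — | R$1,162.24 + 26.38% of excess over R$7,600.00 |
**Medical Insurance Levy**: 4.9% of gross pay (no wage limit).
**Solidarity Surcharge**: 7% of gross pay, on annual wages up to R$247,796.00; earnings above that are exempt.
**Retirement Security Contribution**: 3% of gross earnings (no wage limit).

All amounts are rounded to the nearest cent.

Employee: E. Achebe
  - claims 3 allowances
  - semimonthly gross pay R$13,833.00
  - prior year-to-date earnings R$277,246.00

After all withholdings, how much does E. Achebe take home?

Territorial Income Tax: taxable = R$13,833.00 − 3×R$280.00 = R$12,993.00
  R$1,162.24 + 26.38% × (R$12,993.00 − R$7,600.00) = R$1,162.24 + 26.38% × R$5,393.00 = R$2,584.91
Medical Insurance Levy: 4.9% × R$13,833.00 = R$677.82
Solidarity Surcharge: YTD R$277,246.00 ≥ cap R$247,796.00 → R$0.00
Retirement Security Contribution: 3% × R$13,833.00 = R$414.99
Total withheld: R$2,584.91 + R$677.82 + R$0.00 + R$414.99 = R$3,677.72
Net pay: R$13,833.00 − R$3,677.72 = R$10,155.28

R$10,155.28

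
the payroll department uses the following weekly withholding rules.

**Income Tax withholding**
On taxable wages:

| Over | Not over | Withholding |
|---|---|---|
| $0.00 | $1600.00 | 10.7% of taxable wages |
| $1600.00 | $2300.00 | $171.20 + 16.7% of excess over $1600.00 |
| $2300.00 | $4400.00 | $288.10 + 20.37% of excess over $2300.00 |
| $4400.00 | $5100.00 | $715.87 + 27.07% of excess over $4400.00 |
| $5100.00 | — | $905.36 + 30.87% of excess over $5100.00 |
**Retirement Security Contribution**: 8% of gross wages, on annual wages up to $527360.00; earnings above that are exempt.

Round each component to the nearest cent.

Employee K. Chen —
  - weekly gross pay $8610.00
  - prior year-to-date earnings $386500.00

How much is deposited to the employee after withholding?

Income Tax: taxable = $8610.00
  $905.36 + 30.87% × ($8610.00 − $5100.00) = $905.36 + 30.87% × $3510.00 = $1988.90
Retirement Security Contribution: 8% × $8610.00 = $688.80
Total withheld: $1988.90 + $688.80 = $2677.70
Net pay: $8610.00 − $2677.70 = $5932.30

$5932.30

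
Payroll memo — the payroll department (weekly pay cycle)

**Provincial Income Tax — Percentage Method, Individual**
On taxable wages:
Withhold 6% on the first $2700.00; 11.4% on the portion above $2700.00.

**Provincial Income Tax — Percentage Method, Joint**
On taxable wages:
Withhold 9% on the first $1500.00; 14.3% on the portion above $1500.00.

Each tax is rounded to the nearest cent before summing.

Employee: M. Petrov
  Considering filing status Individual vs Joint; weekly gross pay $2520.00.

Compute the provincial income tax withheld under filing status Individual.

$151.20

Provincial Income Tax (Individual): taxable = $2520.00
  6% × $2520.00 = $151.20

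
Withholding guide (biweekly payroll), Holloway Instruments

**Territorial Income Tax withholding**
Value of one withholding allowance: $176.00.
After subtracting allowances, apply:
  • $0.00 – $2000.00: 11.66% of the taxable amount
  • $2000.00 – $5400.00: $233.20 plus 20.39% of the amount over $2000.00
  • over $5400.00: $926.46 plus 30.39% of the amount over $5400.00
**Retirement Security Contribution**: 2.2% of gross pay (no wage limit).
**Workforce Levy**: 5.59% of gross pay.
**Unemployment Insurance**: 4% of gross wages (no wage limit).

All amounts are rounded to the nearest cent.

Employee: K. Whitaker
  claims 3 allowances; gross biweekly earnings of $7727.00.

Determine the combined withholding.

$2384.19

Territorial Income Tax: taxable = $7727.00 − 3×$176.00 = $7199.00
  $926.46 + 30.39% × ($7199.00 − $5400.00) = $926.46 + 30.39% × $1799.00 = $1473.18
Retirement Security Contribution: 2.2% × $7727.00 = $169.99
Workforce Levy: 5.59% × $7727.00 = $431.94
Unemployment Insurance: 4% × $7727.00 = $309.08
Total: $1473.18 + $169.99 + $431.94 + $309.08 = $2384.19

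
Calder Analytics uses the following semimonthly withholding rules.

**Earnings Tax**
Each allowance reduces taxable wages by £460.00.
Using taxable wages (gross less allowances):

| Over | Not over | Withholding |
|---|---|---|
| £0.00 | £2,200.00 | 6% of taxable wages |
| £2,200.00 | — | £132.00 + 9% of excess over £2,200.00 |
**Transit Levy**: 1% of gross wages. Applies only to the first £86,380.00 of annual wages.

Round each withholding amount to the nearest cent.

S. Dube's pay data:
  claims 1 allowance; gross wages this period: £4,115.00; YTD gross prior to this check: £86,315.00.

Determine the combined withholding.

£263.60

Earnings Tax: taxable = £4,115.00 − 1×£460.00 = £3,655.00
  £132.00 + 9% × (£3,655.00 − £2,200.00) = £132.00 + 9% × £1,455.00 = £262.95
Transit Levy: cap £86,380.00 − YTD £86,315.00 = £65.00 subject; 1% × £65.00 = £0.65
Total: £262.95 + £0.65 = £263.60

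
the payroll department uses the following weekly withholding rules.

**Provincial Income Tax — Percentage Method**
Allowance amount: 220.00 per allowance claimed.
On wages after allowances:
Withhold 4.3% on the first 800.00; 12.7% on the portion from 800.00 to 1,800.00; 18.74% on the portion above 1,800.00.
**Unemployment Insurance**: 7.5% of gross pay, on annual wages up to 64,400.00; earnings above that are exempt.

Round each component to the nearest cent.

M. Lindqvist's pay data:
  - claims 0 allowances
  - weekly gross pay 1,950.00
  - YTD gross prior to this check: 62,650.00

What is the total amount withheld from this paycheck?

320.76

Provincial Income Tax: taxable = 1,950.00
  161.40 + 18.74% × (1,950.00 − 1,800.00) = 161.40 + 18.74% × 150.00 = 189.51
Unemployment Insurance: cap 64,400.00 − YTD 62,650.00 = 1,750.00 subject; 7.5% × 1,750.00 = 131.25
Total: 189.51 + 131.25 = 320.76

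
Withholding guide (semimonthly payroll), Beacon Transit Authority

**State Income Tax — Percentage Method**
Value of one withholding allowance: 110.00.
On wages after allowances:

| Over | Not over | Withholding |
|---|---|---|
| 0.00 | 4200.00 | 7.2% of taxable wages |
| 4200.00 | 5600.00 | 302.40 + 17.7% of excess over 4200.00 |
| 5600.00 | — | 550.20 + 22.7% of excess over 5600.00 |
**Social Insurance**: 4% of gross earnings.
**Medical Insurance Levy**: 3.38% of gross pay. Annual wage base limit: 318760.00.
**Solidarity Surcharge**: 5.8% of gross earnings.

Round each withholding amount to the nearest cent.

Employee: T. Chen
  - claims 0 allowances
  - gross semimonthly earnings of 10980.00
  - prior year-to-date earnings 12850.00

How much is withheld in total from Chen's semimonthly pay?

State Income Tax: taxable = 10980.00
  550.20 + 22.7% × (10980.00 − 5600.00) = 550.20 + 22.7% × 5380.00 = 1771.46
Social Insurance: 4% × 10980.00 = 439.20
Medical Insurance Levy: 3.38% × 10980.00 = 371.12
Solidarity Surcharge: 5.8% × 10980.00 = 636.84
Total: 1771.46 + 439.20 + 371.12 + 636.84 = 3218.62

3218.62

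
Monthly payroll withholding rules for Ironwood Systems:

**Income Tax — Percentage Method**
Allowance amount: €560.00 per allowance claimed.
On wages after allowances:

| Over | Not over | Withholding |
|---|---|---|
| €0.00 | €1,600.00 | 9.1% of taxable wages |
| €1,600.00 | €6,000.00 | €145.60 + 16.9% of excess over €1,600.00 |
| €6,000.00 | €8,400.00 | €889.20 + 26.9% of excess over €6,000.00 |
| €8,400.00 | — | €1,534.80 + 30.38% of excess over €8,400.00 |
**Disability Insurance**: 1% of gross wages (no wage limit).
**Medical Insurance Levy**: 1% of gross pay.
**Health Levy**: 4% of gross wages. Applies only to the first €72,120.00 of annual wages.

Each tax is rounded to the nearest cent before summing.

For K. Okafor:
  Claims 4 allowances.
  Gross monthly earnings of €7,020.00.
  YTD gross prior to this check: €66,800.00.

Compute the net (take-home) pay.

Income Tax: taxable = €7,020.00 − 4×€560.00 = €4,780.00
  €145.60 + 16.9% × (€4,780.00 − €1,600.00) = €145.60 + 16.9% × €3,180.00 = €683.02
Disability Insurance: 1% × €7,020.00 = €70.20
Medical Insurance Levy: 1% × €7,020.00 = €70.20
Health Levy: cap €72,120.00 − YTD €66,800.00 = €5,320.00 subject; 4% × €5,320.00 = €212.80
Total withheld: €683.02 + €70.20 + €70.20 + €212.80 = €1,036.22
Net pay: €7,020.00 − €1,036.22 = €5,983.78

€5,983.78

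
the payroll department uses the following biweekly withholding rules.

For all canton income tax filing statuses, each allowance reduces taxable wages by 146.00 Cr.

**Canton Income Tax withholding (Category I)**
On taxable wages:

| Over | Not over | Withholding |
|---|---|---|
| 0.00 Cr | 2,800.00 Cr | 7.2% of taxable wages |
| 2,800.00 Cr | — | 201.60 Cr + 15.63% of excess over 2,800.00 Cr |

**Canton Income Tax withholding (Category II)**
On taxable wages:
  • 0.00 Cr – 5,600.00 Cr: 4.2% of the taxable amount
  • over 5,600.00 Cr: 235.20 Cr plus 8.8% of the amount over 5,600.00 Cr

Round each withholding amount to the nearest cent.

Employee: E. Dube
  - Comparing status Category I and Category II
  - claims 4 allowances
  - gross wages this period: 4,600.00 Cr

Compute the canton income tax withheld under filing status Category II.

168.67 Cr

Canton Income Tax (Category II): taxable = 4,600.00 Cr − 4×146.00 Cr = 4,016.00 Cr
  4.2% × 4,016.00 Cr = 168.67 Cr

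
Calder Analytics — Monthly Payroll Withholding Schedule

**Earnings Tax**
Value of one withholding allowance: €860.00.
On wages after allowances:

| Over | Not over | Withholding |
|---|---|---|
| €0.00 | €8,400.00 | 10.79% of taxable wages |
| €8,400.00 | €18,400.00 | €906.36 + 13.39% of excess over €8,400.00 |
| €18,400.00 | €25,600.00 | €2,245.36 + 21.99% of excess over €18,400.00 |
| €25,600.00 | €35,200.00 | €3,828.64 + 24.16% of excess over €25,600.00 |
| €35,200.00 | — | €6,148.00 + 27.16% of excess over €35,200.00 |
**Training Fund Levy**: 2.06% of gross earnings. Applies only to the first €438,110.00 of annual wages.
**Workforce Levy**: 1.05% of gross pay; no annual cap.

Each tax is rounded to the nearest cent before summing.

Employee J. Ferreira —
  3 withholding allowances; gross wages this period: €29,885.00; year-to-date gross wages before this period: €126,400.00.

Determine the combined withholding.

Earnings Tax: taxable = €29,885.00 − 3×€860.00 = €27,305.00
  €3,828.64 + 24.16% × (€27,305.00 − €25,600.00) = €3,828.64 + 24.16% × €1,705.00 = €4,240.57
Training Fund Levy: 2.06% × €29,885.00 = €615.63
Workforce Levy: 1.05% × €29,885.00 = €313.79
Total: €4,240.57 + €615.63 + €313.79 = €5,169.99

€5,169.99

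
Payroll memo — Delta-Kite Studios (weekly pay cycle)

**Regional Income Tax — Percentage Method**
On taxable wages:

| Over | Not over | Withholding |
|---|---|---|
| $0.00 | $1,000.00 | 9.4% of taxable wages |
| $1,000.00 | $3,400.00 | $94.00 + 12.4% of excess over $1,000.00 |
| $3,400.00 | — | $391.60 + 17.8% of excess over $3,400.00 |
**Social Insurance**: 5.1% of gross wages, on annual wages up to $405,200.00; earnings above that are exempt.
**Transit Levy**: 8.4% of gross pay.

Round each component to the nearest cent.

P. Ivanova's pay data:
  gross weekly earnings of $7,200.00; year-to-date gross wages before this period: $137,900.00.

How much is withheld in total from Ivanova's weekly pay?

Regional Income Tax: taxable = $7,200.00
  $391.60 + 17.8% × ($7,200.00 − $3,400.00) = $391.60 + 17.8% × $3,800.00 = $1,068.00
Social Insurance: 5.1% × $7,200.00 = $367.20
Transit Levy: 8.4% × $7,200.00 = $604.80
Total: $1,068.00 + $367.20 + $604.80 = $2,040.00

$2,040.00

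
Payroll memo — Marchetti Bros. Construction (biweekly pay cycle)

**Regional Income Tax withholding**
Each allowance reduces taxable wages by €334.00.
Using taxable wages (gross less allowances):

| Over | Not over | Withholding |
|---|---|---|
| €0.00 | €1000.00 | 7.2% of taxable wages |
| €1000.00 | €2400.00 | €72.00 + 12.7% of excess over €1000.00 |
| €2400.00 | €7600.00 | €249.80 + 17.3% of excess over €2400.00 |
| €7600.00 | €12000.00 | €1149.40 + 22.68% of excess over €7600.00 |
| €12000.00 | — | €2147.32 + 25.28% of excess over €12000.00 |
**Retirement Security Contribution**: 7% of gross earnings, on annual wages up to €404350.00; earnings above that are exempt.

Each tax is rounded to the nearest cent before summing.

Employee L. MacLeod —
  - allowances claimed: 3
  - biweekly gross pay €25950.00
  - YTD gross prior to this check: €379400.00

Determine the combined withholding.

Regional Income Tax: taxable = €25950.00 − 3×€334.00 = €24948.00
  €2147.32 + 25.28% × (€24948.00 − €12000.00) = €2147.32 + 25.28% × €12948.00 = €5420.57
Retirement Security Contribution: cap €404350.00 − YTD €379400.00 = €24950.00 subject; 7% × €24950.00 = €1746.50
Total: €5420.57 + €1746.50 = €7167.07

€7167.07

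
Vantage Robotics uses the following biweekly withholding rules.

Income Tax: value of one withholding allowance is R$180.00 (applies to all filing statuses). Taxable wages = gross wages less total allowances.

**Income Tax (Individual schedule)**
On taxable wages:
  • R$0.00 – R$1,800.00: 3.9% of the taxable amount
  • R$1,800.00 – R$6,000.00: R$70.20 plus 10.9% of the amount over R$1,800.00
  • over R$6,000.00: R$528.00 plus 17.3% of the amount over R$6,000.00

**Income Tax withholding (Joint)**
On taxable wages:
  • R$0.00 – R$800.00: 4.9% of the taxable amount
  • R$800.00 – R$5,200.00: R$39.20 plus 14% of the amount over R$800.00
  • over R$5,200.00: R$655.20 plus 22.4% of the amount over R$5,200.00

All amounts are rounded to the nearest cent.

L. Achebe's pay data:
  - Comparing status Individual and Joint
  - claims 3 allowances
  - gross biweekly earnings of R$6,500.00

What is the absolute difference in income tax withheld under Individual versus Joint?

R$301.80

Income Tax (Individual): taxable = R$6,500.00 − 3×R$180.00 = R$5,960.00
  R$70.20 + 10.9% × (R$5,960.00 − R$1,800.00) = R$70.20 + 10.9% × R$4,160.00 = R$523.64
Income Tax (Joint): taxable = R$6,500.00 − 3×R$180.00 = R$5,960.00
  R$655.20 + 22.4% × (R$5,960.00 − R$5,200.00) = R$655.20 + 22.4% × R$760.00 = R$825.44
Difference: |R$523.64 − R$825.44| = R$301.80 (higher under Joint)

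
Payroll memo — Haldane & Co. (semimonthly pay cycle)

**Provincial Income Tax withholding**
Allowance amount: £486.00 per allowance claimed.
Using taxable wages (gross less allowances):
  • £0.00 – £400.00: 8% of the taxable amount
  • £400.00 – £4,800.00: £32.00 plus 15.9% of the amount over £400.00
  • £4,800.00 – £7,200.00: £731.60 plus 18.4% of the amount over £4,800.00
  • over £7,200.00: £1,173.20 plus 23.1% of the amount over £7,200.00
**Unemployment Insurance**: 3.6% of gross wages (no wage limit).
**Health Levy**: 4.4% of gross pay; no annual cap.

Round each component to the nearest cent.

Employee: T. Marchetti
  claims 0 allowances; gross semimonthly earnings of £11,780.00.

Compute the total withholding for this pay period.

£3,173.58

Provincial Income Tax: taxable = £11,780.00
  £1,173.20 + 23.1% × (£11,780.00 − £7,200.00) = £1,173.20 + 23.1% × £4,580.00 = £2,231.18
Unemployment Insurance: 3.6% × £11,780.00 = £424.08
Health Levy: 4.4% × £11,780.00 = £518.32
Total: £2,231.18 + £424.08 + £518.32 = £3,173.58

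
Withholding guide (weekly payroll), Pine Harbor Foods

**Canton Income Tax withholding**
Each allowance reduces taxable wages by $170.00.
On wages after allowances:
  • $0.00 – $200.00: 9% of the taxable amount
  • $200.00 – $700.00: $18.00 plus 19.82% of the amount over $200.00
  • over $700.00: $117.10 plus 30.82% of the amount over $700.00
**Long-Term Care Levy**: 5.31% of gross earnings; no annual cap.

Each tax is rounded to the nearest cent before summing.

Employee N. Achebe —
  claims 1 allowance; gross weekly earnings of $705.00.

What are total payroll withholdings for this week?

$121.84

Canton Income Tax: taxable = $705.00 − 1×$170.00 = $535.00
  $18.00 + 19.82% × ($535.00 − $200.00) = $18.00 + 19.82% × $335.00 = $84.40
Long-Term Care Levy: 5.31% × $705.00 = $37.44
Total: $84.40 + $37.44 = $121.84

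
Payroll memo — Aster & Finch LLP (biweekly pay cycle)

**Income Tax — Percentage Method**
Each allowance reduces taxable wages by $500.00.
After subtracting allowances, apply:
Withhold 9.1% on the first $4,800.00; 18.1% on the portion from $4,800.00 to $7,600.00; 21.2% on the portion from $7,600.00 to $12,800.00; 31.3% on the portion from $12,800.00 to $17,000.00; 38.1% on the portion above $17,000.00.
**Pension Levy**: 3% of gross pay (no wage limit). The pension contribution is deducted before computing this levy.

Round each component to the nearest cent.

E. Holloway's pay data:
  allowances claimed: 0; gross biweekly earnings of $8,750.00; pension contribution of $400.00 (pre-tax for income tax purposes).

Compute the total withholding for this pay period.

$1,353.10

Income Tax: taxable = $8,750.00 − $400.00 = $8,350.00
  $943.60 + 21.2% × ($8,350.00 − $7,600.00) = $943.60 + 21.2% × $750.00 = $1,102.60
Pension Levy: 3% × $8,350.00 = $250.50
Total: $1,102.60 + $250.50 = $1,353.10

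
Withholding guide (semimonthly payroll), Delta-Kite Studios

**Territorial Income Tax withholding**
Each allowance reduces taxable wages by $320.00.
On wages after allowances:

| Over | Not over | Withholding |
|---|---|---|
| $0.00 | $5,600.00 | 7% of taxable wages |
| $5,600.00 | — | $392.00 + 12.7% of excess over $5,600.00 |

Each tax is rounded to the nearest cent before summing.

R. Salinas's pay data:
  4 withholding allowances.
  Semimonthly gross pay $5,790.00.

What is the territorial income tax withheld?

$315.70

Territorial Income Tax: taxable = $5,790.00 − 4×$320.00 = $4,510.00
  7% × $4,510.00 = $315.70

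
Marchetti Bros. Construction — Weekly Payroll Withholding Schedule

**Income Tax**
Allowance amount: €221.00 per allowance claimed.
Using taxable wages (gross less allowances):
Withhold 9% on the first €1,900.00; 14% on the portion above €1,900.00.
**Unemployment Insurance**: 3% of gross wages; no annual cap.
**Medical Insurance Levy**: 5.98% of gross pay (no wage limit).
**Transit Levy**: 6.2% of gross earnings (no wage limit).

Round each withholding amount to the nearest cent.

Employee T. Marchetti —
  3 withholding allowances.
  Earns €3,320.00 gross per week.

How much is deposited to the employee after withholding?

€2,539.04

Income Tax: taxable = €3,320.00 − 3×€221.00 = €2,657.00
  €171.00 + 14% × (€2,657.00 − €1,900.00) = €171.00 + 14% × €757.00 = €276.98
Unemployment Insurance: 3% × €3,320.00 = €99.60
Medical Insurance Levy: 5.98% × €3,320.00 = €198.54
Transit Levy: 6.2% × €3,320.00 = €205.84
Total withheld: €276.98 + €99.60 + €198.54 + €205.84 = €780.96
Net pay: €3,320.00 − €780.96 = €2,539.04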